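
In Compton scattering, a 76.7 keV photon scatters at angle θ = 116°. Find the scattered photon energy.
63.0810 keV

First convert energy to wavelength:
λ = hc/E, with hc ≈ 1239.842 keV·pm (i.e. 1239.842 eV·nm)

For E = 76.7 keV = 76700 eV:
λ = 1239.842 keV·pm / 76.7 keV
λ = 16.1648 pm

Calculate the Compton shift:
Δλ = λ_C(1 - cos(116°)) = 2.4263 × 1.4384
Δλ = 3.4899 pm

Final wavelength:
λ' = 16.1648 + 3.4899 = 19.6548 pm

Final energy:
E' = hc/λ' = 1239.842 / 19.6548 = 63.0810 keV

(Intermediate values are shown rounded; full precision is carried through to the final answer.)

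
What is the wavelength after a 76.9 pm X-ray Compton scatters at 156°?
81.5429 pm

Using the Compton scattering formula:
λ' = λ + Δλ = λ + λ_C(1 - cos θ)

Given:
- Initial wavelength λ = 76.9 pm
- Scattering angle θ = 156°
- Compton wavelength λ_C ≈ 2.4263 pm

Calculate the shift:
Δλ = 2.4263 × (1 - cos(156°))
Δλ = 2.4263 × 1.9135
Δλ = 4.6429 pm

Final wavelength:
λ' = 76.9 + 4.6429 = 81.5429 pm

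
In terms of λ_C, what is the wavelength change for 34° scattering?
0.1710 λ_C

The Compton shift formula is:
Δλ = λ_C(1 - cos θ)

Dividing both sides by λ_C:
Δλ/λ_C = 1 - cos θ

For θ = 34°:
Δλ/λ_C = 1 - cos(34°)
Δλ/λ_C = 1 - 0.8290
Δλ/λ_C = 0.1710

This means the shift is 0.1710 × λ_C = 0.4148 pm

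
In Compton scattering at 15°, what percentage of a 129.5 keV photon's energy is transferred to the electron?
0.0086 (or 0.86%)

Calculate initial and final photon energies:

Initial: E₀ = 129.5 keV → λ₀ = 9.5741 pm
Compton shift: Δλ = 0.0827 pm
Final wavelength: λ' = 9.6567 pm
Final energy: E' = 128.3913 keV

Fractional energy loss:
(E₀ - E')/E₀ = (129.5000 - 128.3913)/129.5000
= 1.1087/129.5000
= 0.0086
= 0.86%

(Intermediate values are shown rounded; full precision is carried through to the final answer.)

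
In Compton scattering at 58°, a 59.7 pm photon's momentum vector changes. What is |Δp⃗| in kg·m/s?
1.0662e-23 kg·m/s

Photon momentum magnitude is p = h/λ.

Initial momentum:
p₀ = h/λ = 6.6261e-34/5.9700e-11 = 1.1099e-23 kg·m/s

After scattering:
λ' = λ + Δλ = 59.7 + 1.1406 = 60.8406 pm
p' = h/λ' = 6.6261e-34/6.0841e-11 = 1.0891e-23 kg·m/s

Momentum is a vector; the scattered photon's direction makes angle θ = 58° with the incident direction. The magnitude of the vector change Δp⃗ = p⃗₀ − p⃗' is found from the law of cosines:
|Δp⃗|² = p₀² + p'² − 2p₀p'cos θ
|Δp⃗|² = (1.1099e-23)² + (1.0891e-23)² − 2·1.1099e-23·1.0891e-23·cos(58°)
|Δp⃗| = 1.0662e-23 kg·m/s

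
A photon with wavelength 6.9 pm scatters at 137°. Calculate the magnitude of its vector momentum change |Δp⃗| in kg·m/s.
1.4550e-22 kg·m/s

Photon momentum magnitude is p = h/λ.

Initial momentum:
p₀ = h/λ = 6.6261e-34/6.9000e-12 = 9.6030e-23 kg·m/s

After scattering:
λ' = λ + Δλ = 6.9 + 4.2008 = 11.1008 pm
p' = h/λ' = 6.6261e-34/1.1101e-11 = 5.9690e-23 kg·m/s

Momentum is a vector; the scattered photon's direction makes angle θ = 137° with the incident direction. The magnitude of the vector change Δp⃗ = p⃗₀ − p⃗' is found from the law of cosines:
|Δp⃗|² = p₀² + p'² − 2p₀p'cos θ
|Δp⃗|² = (9.6030e-23)² + (5.9690e-23)² − 2·9.6030e-23·5.9690e-23·cos(137°)
|Δp⃗| = 1.4550e-22 kg·m/s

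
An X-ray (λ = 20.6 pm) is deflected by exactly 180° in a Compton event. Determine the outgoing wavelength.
25.4526 pm

Using the Compton formula: λ' = λ + λ_C(1 − cos θ)

For θ = 180°, cos θ = -1 (exact) = -1.0000, so:
1 − cos 180° = 1 − (-1) = 2.0000

Δλ = λ_C × 2.0000 = 2.4263 × 2.0000 = 4.8526 pm

λ' = 20.6 + 4.8526 = 25.4526 pm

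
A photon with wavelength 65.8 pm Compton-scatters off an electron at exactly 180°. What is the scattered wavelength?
70.6526 pm

Using the Compton formula: λ' = λ + λ_C(1 − cos θ)

For θ = 180°, cos θ = -1 (exact) = -1.0000, so:
1 − cos 180° = 1 − (-1) = 2.0000

Δλ = λ_C × 2.0000 = 2.4263 × 2.0000 = 4.8526 pm

λ' = 65.8 + 4.8526 = 70.6526 pm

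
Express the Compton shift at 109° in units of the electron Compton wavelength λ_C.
1.3256 λ_C

The Compton shift formula is:
Δλ = λ_C(1 - cos θ)

Dividing both sides by λ_C:
Δλ/λ_C = 1 - cos θ

For θ = 109°:
Δλ/λ_C = 1 - cos(109°)
Δλ/λ_C = 1 - -0.3256
Δλ/λ_C = 1.3256

This means the shift is 1.3256 × λ_C = 3.2162 pm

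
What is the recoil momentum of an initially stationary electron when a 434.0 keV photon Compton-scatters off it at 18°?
7.1705e-23 kg·m/s

The electron is initially at rest, so by conservation of momentum:
p⃗_e = p⃗₀ − p⃗'  (incident photon momentum minus scattered photon momentum)

Photon momentum magnitudes (p = h/λ = E/c):
λ₀ = hc/E₀ = 2.8568 pm → p₀ = h/λ₀ = 2.3194e-22 kg·m/s
Δλ = λ_C(1 − cos 18°) = 0.1188 pm
λ' = 2.9755 pm → p' = h/λ' = 2.2269e-22 kg·m/s

The scattered photon makes angle θ = 18° with the incident direction, so by the law of cosines:
|p⃗_e|² = p₀² + p'² − 2p₀p'cos θ
|p⃗_e|² = (2.3194e-22)² + (2.2269e-22)² − 2·2.3194e-22·2.2269e-22·cos(18°)
|p⃗_e| = 7.1705e-23 kg·m/s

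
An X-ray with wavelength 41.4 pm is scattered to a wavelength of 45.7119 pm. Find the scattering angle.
141.00°

First find the wavelength shift:
Δλ = λ' - λ = 45.7119 - 41.4 = 4.3119 pm

Using Δλ = λ_C(1 - cos θ), with λ_C = h/(m_e·c) ≈ 2.42631024 pm:
cos θ = 1 - Δλ/λ_C
cos θ = 1 - 4.3119/2.42631024
cos θ = -0.777143

θ = arccos(-0.777143)
θ = 141.00°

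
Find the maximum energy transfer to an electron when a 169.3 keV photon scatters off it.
67.4730 keV

Maximum energy transfer occurs at θ = 180° (backscattering).

Initial photon: E₀ = 169.3 keV → λ₀ = 7.3233 pm

Maximum Compton shift (at 180°):
Δλ_max = 2λ_C = 2 × 2.4263 = 4.8526 pm

Final wavelength:
λ' = 7.3233 + 4.8526 = 12.1760 pm

Minimum photon energy (maximum energy to electron):
E'_min = hc/λ' = 101.8270 keV

Maximum electron kinetic energy:
K_max = E₀ - E'_min = 169.3000 - 101.8270 = 67.4730 keV

(Intermediate values are shown rounded; full precision is carried through to the final answer.)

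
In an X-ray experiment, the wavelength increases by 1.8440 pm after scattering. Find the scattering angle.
76.11°

From the Compton formula Δλ = λ_C(1 - cos θ), we can solve for θ:

cos θ = 1 - Δλ/λ_C

Given:
- Δλ = 1.8440 pm
- λ_C = h/(m_e·c) ≈ 2.42631024 pm

cos θ = 1 - 1.8440/2.42631024
cos θ = 1 - 0.760002
cos θ = 0.239998

θ = arccos(0.239998)
θ = 76.11°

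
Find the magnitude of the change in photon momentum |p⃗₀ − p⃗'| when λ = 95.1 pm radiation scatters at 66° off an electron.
7.5334e-24 kg·m/s

Photon momentum magnitude is p = h/λ.

Initial momentum:
p₀ = h/λ = 6.6261e-34/9.5100e-11 = 6.9675e-24 kg·m/s

After scattering:
λ' = λ + Δλ = 95.1 + 1.4394 = 96.5394 pm
p' = h/λ' = 6.6261e-34/9.6539e-11 = 6.8636e-24 kg·m/s

Momentum is a vector; the scattered photon's direction makes angle θ = 66° with the incident direction. The magnitude of the vector change Δp⃗ = p⃗₀ − p⃗' is found from the law of cosines:
|Δp⃗|² = p₀² + p'² − 2p₀p'cos θ
|Δp⃗|² = (6.9675e-24)² + (6.8636e-24)² − 2·6.9675e-24·6.8636e-24·cos(66°)
|Δp⃗| = 7.5334e-24 kg·m/s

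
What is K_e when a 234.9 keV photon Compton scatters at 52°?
35.2698 keV

By energy conservation: K_e = E_initial - E_final

First find the scattered photon energy:
Initial wavelength: λ = hc/E = 5.2782 pm
Compton shift: Δλ = λ_C(1 - cos(52°)) = 0.9325 pm
Final wavelength: λ' = 5.2782 + 0.9325 = 6.2107 pm
Final photon energy: E' = hc/λ' = 199.6302 keV

Electron kinetic energy:
K_e = E - E' = 234.9000 - 199.6302 = 35.2698 keV

(Intermediate values are shown rounded; full precision is carried through to the final answer.)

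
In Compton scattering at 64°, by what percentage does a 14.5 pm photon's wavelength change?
9.3978%

Calculate the Compton shift:
Δλ = λ_C(1 - cos(64°))
Δλ = 2.4263 × (1 - cos(64°))
Δλ = 2.4263 × 0.5616
Δλ = 1.3627 pm

Percentage change:
(Δλ/λ₀) × 100 = (1.3627/14.5) × 100
= 9.3978%

(Intermediate values are shown rounded; full precision is carried through to the final answer.)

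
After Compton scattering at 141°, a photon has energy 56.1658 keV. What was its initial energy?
69.8000 keV

Convert final energy to wavelength (hc ≈ 1239.842 keV·pm):
λ' = hc/E' = 1239.842 / 56.1658 = 22.0747 pm

Calculate the Compton shift:
Δλ = λ_C(1 - cos(141°))
Δλ = 2.4263 × (1 - cos(141°))
Δλ = 4.3119 pm

Initial wavelength:
λ = λ' - Δλ = 22.0747 - 4.3119 = 17.7628 pm

Initial energy:
E = hc/λ = 1239.842 / 17.7628 = 69.8000 keV

(Intermediate values are shown rounded; full precision is carried through to the final answer.)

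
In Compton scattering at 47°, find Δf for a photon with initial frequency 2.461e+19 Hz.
1.466e+18 Hz (decrease)

Convert frequency to wavelength (c = 299792458 m/s):
λ₀ = c/f₀ = 299792458/2.461e+19 = 1.2181733e-11 m = 12.1817 pm

Calculate Compton shift:
Δλ = λ_C(1 - cos(47°)) = 0.7716 pm

Final wavelength:
λ' = λ₀ + Δλ = 12.1817 + 0.7716 = 12.9533 pm

Final frequency:
f' = c/λ' = 299792458/1.2953304e-11 = 2.3144092e+19 Hz

Frequency shift (decrease):
Δf = f₀ - f' = 2.461e+19 - 2.3144092e+19 = 1.466e+18 Hz

(Intermediate values are shown rounded; full precision is carried through to the final answer.)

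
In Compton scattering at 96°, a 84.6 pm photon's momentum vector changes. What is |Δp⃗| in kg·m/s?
1.1463e-23 kg·m/s

Photon momentum magnitude is p = h/λ.

Initial momentum:
p₀ = h/λ = 6.6261e-34/8.4600e-11 = 7.8322e-24 kg·m/s

After scattering:
λ' = λ + Δλ = 84.6 + 2.6799 = 87.2799 pm
p' = h/λ' = 6.6261e-34/8.7280e-11 = 7.5917e-24 kg·m/s

Momentum is a vector; the scattered photon's direction makes angle θ = 96° with the incident direction. The magnitude of the vector change Δp⃗ = p⃗₀ − p⃗' is found from the law of cosines:
|Δp⃗|² = p₀² + p'² − 2p₀p'cos θ
|Δp⃗|² = (7.8322e-24)² + (7.5917e-24)² − 2·7.8322e-24·7.5917e-24·cos(96°)
|Δp⃗| = 1.1463e-23 kg·m/s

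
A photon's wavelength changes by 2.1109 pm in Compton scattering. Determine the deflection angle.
82.53°

From the Compton formula Δλ = λ_C(1 - cos θ), we can solve for θ:

cos θ = 1 - Δλ/λ_C

Given:
- Δλ = 2.1109 pm
- λ_C = h/(m_e·c) ≈ 2.42631024 pm

cos θ = 1 - 2.1109/2.42631024
cos θ = 1 - 0.870004
cos θ = 0.129996

θ = arccos(0.129996)
θ = 82.53°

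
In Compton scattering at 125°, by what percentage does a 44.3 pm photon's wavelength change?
8.6185%

Calculate the Compton shift:
Δλ = λ_C(1 - cos(125°))
Δλ = 2.4263 × (1 - cos(125°))
Δλ = 2.4263 × 1.5736
Δλ = 3.8180 pm

Percentage change:
(Δλ/λ₀) × 100 = (3.8180/44.3) × 100
= 8.6185%

(Intermediate values are shown rounded; full precision is carried through to the final answer.)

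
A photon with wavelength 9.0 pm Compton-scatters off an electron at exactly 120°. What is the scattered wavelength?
12.6395 pm

Using the Compton formula: λ' = λ + λ_C(1 − cos θ)

For θ = 120°, cos θ = -1/2 (exact) = -0.5000, so:
1 − cos 120° = 1 − (-1/2) = 1.5000

Δλ = λ_C × 1.5000 = 2.4263 × 1.5000 = 3.6395 pm

λ' = 9.0 + 3.6395 = 12.6395 pm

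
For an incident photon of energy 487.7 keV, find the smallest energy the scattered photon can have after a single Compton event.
167.6631 keV (at θ = 180°)

The scattered photon has minimum energy when its wavelength is maximum, i.e., when the Compton shift Δλ = λ_C(1 − cos θ) is maximum. This occurs at θ = 180° (backscattering), giving Δλ_max = 2λ_C = 4.8526 pm.

Initial wavelength: λ₀ = hc/E₀ = 2.5422 pm
Maximum final wavelength: λ'_max = λ₀ + 2λ_C = 2.5422 + 4.8526 = 7.3948 pm
Minimum final energy: E'_min = hc/λ'_max = 167.6631 keV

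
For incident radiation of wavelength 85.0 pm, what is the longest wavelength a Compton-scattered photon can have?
89.8526 pm (at θ = 180°)

The Compton shift is Δλ = λ_C(1 − cos θ).

Since cos θ ranges from −1 to 1, the factor (1 − cos θ) ranges from 0 to 2; the maximum shift occurs at θ = 180° (backscattering):
Δλ_max = 2λ_C = 2 × 2.4263 pm = 4.8526 pm

Maximum scattered wavelength:
λ'_max = λ₀ + Δλ_max = 85.0 + 4.8526 = 89.8526 pm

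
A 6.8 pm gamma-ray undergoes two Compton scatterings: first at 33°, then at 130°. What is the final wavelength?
11.1773 pm

Apply Compton shift twice:

First scattering at θ₁ = 33°:
Δλ₁ = λ_C(1 - cos(33°))
Δλ₁ = 2.4263 × 0.1613
Δλ₁ = 0.3914 pm

After first scattering:
λ₁ = 6.8 + 0.3914 = 7.1914 pm

Second scattering at θ₂ = 130°:
Δλ₂ = λ_C(1 - cos(130°))
Δλ₂ = 2.4263 × 1.6428
Δλ₂ = 3.9859 pm

Final wavelength:
λ₂ = 7.1914 + 3.9859 = 11.1773 pm

Total shift: Δλ_total = 0.3914 + 3.9859 = 4.3773 pm

(Intermediate values are shown rounded; full precision is carried through to the final answer.)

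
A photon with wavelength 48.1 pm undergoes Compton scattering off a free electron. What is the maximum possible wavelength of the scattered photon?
52.9526 pm (at θ = 180°)

The Compton shift is Δλ = λ_C(1 − cos θ).

Since cos θ ranges from −1 to 1, the factor (1 − cos θ) ranges from 0 to 2; the maximum shift occurs at θ = 180° (backscattering):
Δλ_max = 2λ_C = 2 × 2.4263 pm = 4.8526 pm

Maximum scattered wavelength:
λ'_max = λ₀ + Δλ_max = 48.1 + 4.8526 = 52.9526 pm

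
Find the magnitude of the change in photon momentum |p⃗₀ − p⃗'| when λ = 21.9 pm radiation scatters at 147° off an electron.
5.3131e-23 kg·m/s

Photon momentum magnitude is p = h/λ.

Initial momentum:
p₀ = h/λ = 6.6261e-34/2.1900e-11 = 3.0256e-23 kg·m/s

After scattering:
λ' = λ + Δλ = 21.9 + 4.4612 = 26.3612 pm
p' = h/λ' = 6.6261e-34/2.6361e-11 = 2.5136e-23 kg·m/s

Momentum is a vector; the scattered photon's direction makes angle θ = 147° with the incident direction. The magnitude of the vector change Δp⃗ = p⃗₀ − p⃗' is found from the law of cosines:
|Δp⃗|² = p₀² + p'² − 2p₀p'cos θ
|Δp⃗|² = (3.0256e-23)² + (2.5136e-23)² − 2·3.0256e-23·2.5136e-23·cos(147°)
|Δp⃗| = 5.3131e-23 kg·m/s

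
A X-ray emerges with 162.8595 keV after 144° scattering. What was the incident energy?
384.6000 keV

Convert final energy to wavelength (hc ≈ 1239.842 keV·pm):
λ' = hc/E' = 1239.842 / 162.8595 = 7.6130 pm

Calculate the Compton shift:
Δλ = λ_C(1 - cos(144°))
Δλ = 2.4263 × (1 - cos(144°))
Δλ = 4.3892 pm

Initial wavelength:
λ = λ' - Δλ = 7.6130 - 4.3892 = 3.2237 pm

Initial energy:
E = hc/λ = 1239.842 / 3.2237 = 384.6000 keV

(Intermediate values are shown rounded; full precision is carried through to the final answer.)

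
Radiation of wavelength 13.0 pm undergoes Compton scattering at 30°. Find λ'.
13.3251 pm

Using the Compton formula: λ' = λ + λ_C(1 − cos θ)

For θ = 30°, cos θ = √3/2 (exact) ≈ 0.8660, so:
1 − cos 30° = 1 − (√3/2) ≈ 0.1340

Δλ = λ_C × 0.1340 = 2.4263 × 0.1340 = 0.3251 pm

λ' = 13.0 + 0.3251 = 13.3251 pm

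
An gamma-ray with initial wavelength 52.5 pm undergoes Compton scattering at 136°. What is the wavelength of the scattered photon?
56.6717 pm

Using the Compton scattering formula:
λ' = λ + Δλ = λ + λ_C(1 - cos θ)

Given:
- Initial wavelength λ = 52.5 pm
- Scattering angle θ = 136°
- Compton wavelength λ_C ≈ 2.4263 pm

Calculate the shift:
Δλ = 2.4263 × (1 - cos(136°))
Δλ = 2.4263 × 1.7193
Δλ = 4.1717 pm

Final wavelength:
λ' = 52.5 + 4.1717 = 56.6717 pm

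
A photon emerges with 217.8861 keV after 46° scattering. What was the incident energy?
250.5000 keV

Convert final energy to wavelength (hc ≈ 1239.842 keV·pm):
λ' = hc/E' = 1239.842 / 217.8861 = 5.6903 pm

Calculate the Compton shift:
Δλ = λ_C(1 - cos(46°))
Δλ = 2.4263 × (1 - cos(46°))
Δλ = 0.7409 pm

Initial wavelength:
λ = λ' - Δλ = 5.6903 - 0.7409 = 4.9495 pm

Initial energy:
E = hc/λ = 1239.842 / 4.9495 = 250.5000 keV

(Intermediate values are shown rounded; full precision is carried through to the final answer.)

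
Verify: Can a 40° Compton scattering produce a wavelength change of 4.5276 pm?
No, inconsistent

Calculate the expected shift for θ = 40°:

Δλ_expected = λ_C(1 - cos(40°))
Δλ_expected = 2.4263 × (1 - cos(40°))
Δλ_expected = 2.4263 × 0.2340
Δλ_expected = 0.5676 pm

Given shift: 4.5276 pm
Expected shift: 0.5676 pm
Difference: 3.9599 pm

The values do not match. The given shift corresponds to θ ≈ 150.0°, not 40°.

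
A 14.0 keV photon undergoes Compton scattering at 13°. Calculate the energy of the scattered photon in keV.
13.9902 keV

First convert energy to wavelength:
λ = hc/E, with hc ≈ 1239.842 keV·pm (i.e. 1239.842 eV·nm)

For E = 14.0 keV = 14000 eV:
λ = 1239.842 keV·pm / 14.0 keV
λ = 88.5601 pm

Calculate the Compton shift:
Δλ = λ_C(1 - cos(13°)) = 2.4263 × 0.0256
Δλ = 0.0622 pm

Final wavelength:
λ' = 88.5601 + 0.0622 = 88.6223 pm

Final energy:
E' = hc/λ' = 1239.842 / 88.6223 = 13.9902 keV

(Intermediate values are shown rounded; full precision is carried through to the final answer.)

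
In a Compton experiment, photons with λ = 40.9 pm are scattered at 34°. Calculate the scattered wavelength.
41.3148 pm

Using the Compton scattering formula:
λ' = λ + Δλ = λ + λ_C(1 - cos θ)

Given:
- Initial wavelength λ = 40.9 pm
- Scattering angle θ = 34°
- Compton wavelength λ_C ≈ 2.4263 pm

Calculate the shift:
Δλ = 2.4263 × (1 - cos(34°))
Δλ = 2.4263 × 0.1710
Δλ = 0.4148 pm

Final wavelength:
λ' = 40.9 + 0.4148 = 41.3148 pm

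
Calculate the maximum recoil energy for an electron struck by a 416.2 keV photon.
257.8868 keV

Maximum energy transfer occurs at θ = 180° (backscattering).

Initial photon: E₀ = 416.2 keV → λ₀ = 2.9790 pm

Maximum Compton shift (at 180°):
Δλ_max = 2λ_C = 2 × 2.4263 = 4.8526 pm

Final wavelength:
λ' = 2.9790 + 4.8526 = 7.8316 pm

Minimum photon energy (maximum energy to electron):
E'_min = hc/λ' = 158.3132 keV

Maximum electron kinetic energy:
K_max = E₀ - E'_min = 416.2000 - 158.3132 = 257.8868 keV

(Intermediate values are shown rounded; full precision is carried through to the final answer.)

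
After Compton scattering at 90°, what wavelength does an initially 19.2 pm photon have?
21.6263 pm

Using the Compton formula: λ' = λ + λ_C(1 − cos θ)

For θ = 90°, cos θ = 0 (exact) = 0.0000, so:
1 − cos 90° = 1 − (0) = 1.0000

Δλ = λ_C × 1.0000 = 2.4263 × 1.0000 = 2.4263 pm

λ' = 19.2 + 2.4263 = 21.6263 pm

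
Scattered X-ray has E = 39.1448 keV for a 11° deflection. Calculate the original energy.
39.2000 keV

Convert final energy to wavelength (hc ≈ 1239.842 keV·pm):
λ' = hc/E' = 1239.842 / 39.1448 = 31.6732 pm

Calculate the Compton shift:
Δλ = λ_C(1 - cos(11°))
Δλ = 2.4263 × (1 - cos(11°))
Δλ = 0.0446 pm

Initial wavelength:
λ = λ' - Δλ = 31.6732 - 0.0446 = 31.6286 pm

Initial energy:
E = hc/λ = 1239.842 / 31.6286 = 39.2000 keV

(Intermediate values are shown rounded; full precision is carried through to the final answer.)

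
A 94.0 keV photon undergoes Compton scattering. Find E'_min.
68.7181 keV (at θ = 180°)

The scattered photon has minimum energy when its wavelength is maximum, i.e., when the Compton shift Δλ = λ_C(1 − cos θ) is maximum. This occurs at θ = 180° (backscattering), giving Δλ_max = 2λ_C = 4.8526 pm.

Initial wavelength: λ₀ = hc/E₀ = 13.1898 pm
Maximum final wavelength: λ'_max = λ₀ + 2λ_C = 13.1898 + 4.8526 = 18.0424 pm
Minimum final energy: E'_min = hc/λ'_max = 68.7181 keV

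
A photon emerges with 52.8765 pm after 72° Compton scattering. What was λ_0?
51.2000 pm

From λ' = λ + Δλ, we have λ = λ' - Δλ

First calculate the Compton shift:
Δλ = λ_C(1 - cos θ)
Δλ = 2.4263 × (1 - cos(72°))
Δλ = 2.4263 × 0.6910
Δλ = 1.6765 pm

Initial wavelength:
λ = λ' - Δλ
λ = 52.8765 - 1.6765
λ = 51.2000 pm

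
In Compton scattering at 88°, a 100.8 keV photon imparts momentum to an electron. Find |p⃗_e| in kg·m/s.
6.9137e-23 kg·m/s

The electron is initially at rest, so by conservation of momentum:
p⃗_e = p⃗₀ − p⃗'  (incident photon momentum minus scattered photon momentum)

Photon momentum magnitudes (p = h/λ = E/c):
λ₀ = hc/E₀ = 12.3000 pm → p₀ = h/λ₀ = 5.3870e-23 kg·m/s
Δλ = λ_C(1 − cos 88°) = 2.3416 pm
λ' = 14.6417 pm → p' = h/λ' = 4.5255e-23 kg·m/s

The scattered photon makes angle θ = 88° with the incident direction, so by the law of cosines:
|p⃗_e|² = p₀² + p'² − 2p₀p'cos θ
|p⃗_e|² = (5.3870e-23)² + (4.5255e-23)² − 2·5.3870e-23·4.5255e-23·cos(88°)
|p⃗_e| = 6.9137e-23 kg·m/s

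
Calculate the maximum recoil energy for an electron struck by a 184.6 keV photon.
77.4306 keV

Maximum energy transfer occurs at θ = 180° (backscattering).

Initial photon: E₀ = 184.6 keV → λ₀ = 6.7164 pm

Maximum Compton shift (at 180°):
Δλ_max = 2λ_C = 2 × 2.4263 = 4.8526 pm

Final wavelength:
λ' = 6.7164 + 4.8526 = 11.5690 pm

Minimum photon energy (maximum energy to electron):
E'_min = hc/λ' = 107.1694 keV

Maximum electron kinetic energy:
K_max = E₀ - E'_min = 184.6000 - 107.1694 = 77.4306 keV

(Intermediate values are shown rounded; full precision is carried through to the final answer.)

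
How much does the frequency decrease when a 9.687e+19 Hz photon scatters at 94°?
4.419e+19 Hz (decrease)

Convert frequency to wavelength (c = 299792458 m/s):
λ₀ = c/f₀ = 299792458/9.687e+19 = 3.0947916e-12 m = 3.0948 pm

Calculate Compton shift:
Δλ = λ_C(1 - cos(94°)) = 2.5956 pm

Final wavelength:
λ' = λ₀ + Δλ = 3.0948 + 2.5956 = 5.6904 pm

Final frequency:
f' = c/λ' = 299792458/5.6903526e-12 = 5.2684337e+19 Hz

Frequency shift (decrease):
Δf = f₀ - f' = 9.687e+19 - 5.2684337e+19 = 4.419e+19 Hz

(Intermediate values are shown rounded; full precision is carried through to the final answer.)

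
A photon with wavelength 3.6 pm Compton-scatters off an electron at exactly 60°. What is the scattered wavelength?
4.8132 pm

Using the Compton formula: λ' = λ + λ_C(1 − cos θ)

For θ = 60°, cos θ = 1/2 (exact) = 0.5000, so:
1 − cos 60° = 1 − (1/2) = 0.5000

Δλ = λ_C × 0.5000 = 2.4263 × 0.5000 = 1.2132 pm

λ' = 3.6 + 1.2132 = 4.8132 pm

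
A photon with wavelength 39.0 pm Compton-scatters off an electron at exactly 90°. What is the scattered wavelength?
41.4263 pm

Using the Compton formula: λ' = λ + λ_C(1 − cos θ)

For θ = 90°, cos θ = 0 (exact) = 0.0000, so:
1 − cos 90° = 1 − (0) = 1.0000

Δλ = λ_C × 1.0000 = 2.4263 × 1.0000 = 2.4263 pm

λ' = 39.0 + 2.4263 = 41.4263 pm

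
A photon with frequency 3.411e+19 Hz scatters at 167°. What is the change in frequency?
1.203e+19 Hz (decrease)

Convert frequency to wavelength (c = 299792458 m/s):
λ₀ = c/f₀ = 299792458/3.411e+19 = 8.7889903e-12 m = 8.7890 pm

Calculate Compton shift:
Δλ = λ_C(1 - cos(167°)) = 4.7904 pm

Final wavelength:
λ' = λ₀ + Δλ = 8.7890 + 4.7904 = 13.5794 pm

Final frequency:
f' = c/λ' = 299792458/1.3579425e-11 = 2.2076963e+19 Hz

Frequency shift (decrease):
Δf = f₀ - f' = 3.411e+19 - 2.2076963e+19 = 1.203e+19 Hz

(Intermediate values are shown rounded; full precision is carried through to the final answer.)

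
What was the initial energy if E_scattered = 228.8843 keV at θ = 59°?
292.4000 keV

Convert final energy to wavelength (hc ≈ 1239.842 keV·pm):
λ' = hc/E' = 1239.842 / 228.8843 = 5.4169 pm

Calculate the Compton shift:
Δλ = λ_C(1 - cos(59°))
Δλ = 2.4263 × (1 - cos(59°))
Δλ = 1.1767 pm

Initial wavelength:
λ = λ' - Δλ = 5.4169 - 1.1767 = 4.2402 pm

Initial energy:
E = hc/λ = 1239.842 / 4.2402 = 292.4000 keV

(Intermediate values are shown rounded; full precision is carried through to the final answer.)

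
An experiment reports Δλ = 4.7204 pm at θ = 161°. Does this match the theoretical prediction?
Yes, consistent

Calculate the expected shift for θ = 161°:

Δλ_expected = λ_C(1 - cos(161°))
Δλ_expected = 2.4263 × (1 - cos(161°))
Δλ_expected = 2.4263 × 1.9455
Δλ_expected = 4.7204 pm

Given shift: 4.7204 pm
Expected shift: 4.7204 pm
Difference: 0.0000 pm

The values match. This is consistent with Compton scattering at the stated angle.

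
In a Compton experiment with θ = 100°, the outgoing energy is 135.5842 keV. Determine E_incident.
196.9001 keV

Convert final energy to wavelength (hc ≈ 1239.842 keV·pm):
λ' = hc/E' = 1239.842 / 135.5842 = 9.1444 pm

Calculate the Compton shift:
Δλ = λ_C(1 - cos(100°))
Δλ = 2.4263 × (1 - cos(100°))
Δλ = 2.8476 pm

Initial wavelength:
λ = λ' - Δλ = 9.1444 - 2.8476 = 6.2968 pm

Initial energy:
E = hc/λ = 1239.842 / 6.2968 = 196.9001 keV

(Intermediate values are shown rounded; full precision is carried through to the final answer.)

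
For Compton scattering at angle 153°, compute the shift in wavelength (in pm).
4.5882 pm

Using the Compton scattering formula:
Δλ = λ_C(1 - cos θ)

where λ_C = h/(m_e·c) ≈ 2.4263 pm is the Compton wavelength of an electron.

For θ = 153°:
cos(153°) = -0.8910
1 - cos(153°) = 1.8910

Δλ = 2.4263 × 1.8910
Δλ = 4.5882 pm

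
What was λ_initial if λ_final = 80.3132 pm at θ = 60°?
79.1000 pm

From λ' = λ + Δλ, we have λ = λ' - Δλ

First calculate the Compton shift:
Δλ = λ_C(1 - cos θ)
Δλ = 2.4263 × (1 - cos(60°))
Δλ = 2.4263 × 0.5000
Δλ = 1.2132 pm

Initial wavelength:
λ = λ' - Δλ
λ = 80.3132 - 1.2132
λ = 79.1000 pm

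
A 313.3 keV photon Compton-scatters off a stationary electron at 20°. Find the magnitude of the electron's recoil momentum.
5.7415e-23 kg·m/s

The electron is initially at rest, so by conservation of momentum:
p⃗_e = p⃗₀ − p⃗'  (incident photon momentum minus scattered photon momentum)

Photon momentum magnitudes (p = h/λ = E/c):
λ₀ = hc/E₀ = 3.9574 pm → p₀ = h/λ₀ = 1.6744e-22 kg·m/s
Δλ = λ_C(1 − cos 20°) = 0.1463 pm
λ' = 4.1037 pm → p' = h/λ' = 1.6147e-22 kg·m/s

The scattered photon makes angle θ = 20° with the incident direction, so by the law of cosines:
|p⃗_e|² = p₀² + p'² − 2p₀p'cos θ
|p⃗_e|² = (1.6744e-22)² + (1.6147e-22)² − 2·1.6744e-22·1.6147e-22·cos(20°)
|p⃗_e| = 5.7415e-23 kg·m/s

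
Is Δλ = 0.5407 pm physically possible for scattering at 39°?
Yes, consistent

Calculate the expected shift for θ = 39°:

Δλ_expected = λ_C(1 - cos(39°))
Δλ_expected = 2.4263 × (1 - cos(39°))
Δλ_expected = 2.4263 × 0.2229
Δλ_expected = 0.5407 pm

Given shift: 0.5407 pm
Expected shift: 0.5407 pm
Difference: 0.0000 pm

The values match. This is consistent with Compton scattering at the stated angle.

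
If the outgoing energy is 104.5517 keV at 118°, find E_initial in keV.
149.5000 keV

Convert final energy to wavelength (hc ≈ 1239.842 keV·pm):
λ' = hc/E' = 1239.842 / 104.5517 = 11.8586 pm

Calculate the Compton shift:
Δλ = λ_C(1 - cos(118°))
Δλ = 2.4263 × (1 - cos(118°))
Δλ = 3.5654 pm

Initial wavelength:
λ = λ' - Δλ = 11.8586 - 3.5654 = 8.2933 pm

Initial energy:
E = hc/λ = 1239.842 / 8.2933 = 149.5000 keV

(Intermediate values are shown rounded; full precision is carried through to the final answer.)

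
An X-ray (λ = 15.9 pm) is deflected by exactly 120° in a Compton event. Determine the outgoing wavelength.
19.5395 pm

Using the Compton formula: λ' = λ + λ_C(1 − cos θ)

For θ = 120°, cos θ = -1/2 (exact) = -0.5000, so:
1 − cos 120° = 1 − (-1/2) = 1.5000

Δλ = λ_C × 1.5000 = 2.4263 × 1.5000 = 3.6395 pm

λ' = 15.9 + 3.6395 = 19.5395 pm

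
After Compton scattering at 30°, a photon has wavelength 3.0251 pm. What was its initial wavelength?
2.7000 pm

From λ' = λ + Δλ, we have λ = λ' - Δλ

First calculate the Compton shift:
Δλ = λ_C(1 - cos θ)
Δλ = 2.4263 × (1 - cos(30°))
Δλ = 2.4263 × 0.1340
Δλ = 0.3251 pm

Initial wavelength:
λ = λ' - Δλ
λ = 3.0251 - 0.3251
λ = 2.7000 pm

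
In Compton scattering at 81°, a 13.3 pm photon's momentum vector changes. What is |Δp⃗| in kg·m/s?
6.0607e-23 kg·m/s

Photon momentum magnitude is p = h/λ.

Initial momentum:
p₀ = h/λ = 6.6261e-34/1.3300e-11 = 4.9820e-23 kg·m/s

After scattering:
λ' = λ + Δλ = 13.3 + 2.0468 = 15.3468 pm
p' = h/λ' = 6.6261e-34/1.5347e-11 = 4.3176e-23 kg·m/s

Momentum is a vector; the scattered photon's direction makes angle θ = 81° with the incident direction. The magnitude of the vector change Δp⃗ = p⃗₀ − p⃗' is found from the law of cosines:
|Δp⃗|² = p₀² + p'² − 2p₀p'cos θ
|Δp⃗|² = (4.9820e-23)² + (4.3176e-23)² − 2·4.9820e-23·4.3176e-23·cos(81°)
|Δp⃗| = 6.0607e-23 kg·m/s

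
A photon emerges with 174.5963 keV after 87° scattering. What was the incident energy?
258.2000 keV

Convert final energy to wavelength (hc ≈ 1239.842 keV·pm):
λ' = hc/E' = 1239.842 / 174.5963 = 7.1012 pm

Calculate the Compton shift:
Δλ = λ_C(1 - cos(87°))
Δλ = 2.4263 × (1 - cos(87°))
Δλ = 2.2993 pm

Initial wavelength:
λ = λ' - Δλ = 7.1012 - 2.2993 = 4.8019 pm

Initial energy:
E = hc/λ = 1239.842 / 4.8019 = 258.2000 keV

(Intermediate values are shown rounded; full precision is carried through to the final answer.)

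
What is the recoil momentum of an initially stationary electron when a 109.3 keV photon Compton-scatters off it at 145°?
9.5940e-23 kg·m/s

The electron is initially at rest, so by conservation of momentum:
p⃗_e = p⃗₀ − p⃗'  (incident photon momentum minus scattered photon momentum)

Photon momentum magnitudes (p = h/λ = E/c):
λ₀ = hc/E₀ = 11.3435 pm → p₀ = h/λ₀ = 5.8413e-23 kg·m/s
Δλ = λ_C(1 − cos 145°) = 4.4138 pm
λ' = 15.7573 pm → p' = h/λ' = 4.2051e-23 kg·m/s

The scattered photon makes angle θ = 145° with the incident direction, so by the law of cosines:
|p⃗_e|² = p₀² + p'² − 2p₀p'cos θ
|p⃗_e|² = (5.8413e-23)² + (4.2051e-23)² − 2·5.8413e-23·4.2051e-23·cos(145°)
|p⃗_e| = 9.5940e-23 kg·m/s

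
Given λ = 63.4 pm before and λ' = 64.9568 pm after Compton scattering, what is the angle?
69.00°

First find the wavelength shift:
Δλ = λ' - λ = 64.9568 - 63.4 = 1.5568 pm

Using Δλ = λ_C(1 - cos θ), with λ_C = h/(m_e·c) ≈ 2.42631024 pm:
cos θ = 1 - Δλ/λ_C
cos θ = 1 - 1.5568/2.42631024
cos θ = 0.358367

θ = arccos(0.358367)
θ = 69.00°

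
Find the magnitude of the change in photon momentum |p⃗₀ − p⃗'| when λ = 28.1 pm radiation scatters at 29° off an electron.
1.1747e-23 kg·m/s

Photon momentum magnitude is p = h/λ.

Initial momentum:
p₀ = h/λ = 6.6261e-34/2.8100e-11 = 2.3580e-23 kg·m/s

After scattering:
λ' = λ + Δλ = 28.1 + 0.3042 = 28.4042 pm
p' = h/λ' = 6.6261e-34/2.8404e-11 = 2.3328e-23 kg·m/s

Momentum is a vector; the scattered photon's direction makes angle θ = 29° with the incident direction. The magnitude of the vector change Δp⃗ = p⃗₀ − p⃗' is found from the law of cosines:
|Δp⃗|² = p₀² + p'² − 2p₀p'cos θ
|Δp⃗|² = (2.3580e-23)² + (2.3328e-23)² − 2·2.3580e-23·2.3328e-23·cos(29°)
|Δp⃗| = 1.1747e-23 kg·m/s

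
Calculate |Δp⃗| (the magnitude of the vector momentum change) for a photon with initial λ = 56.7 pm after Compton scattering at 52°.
1.0164e-23 kg·m/s

Photon momentum magnitude is p = h/λ.

Initial momentum:
p₀ = h/λ = 6.6261e-34/5.6700e-11 = 1.1686e-23 kg·m/s

After scattering:
λ' = λ + Δλ = 56.7 + 0.9325 = 57.6325 pm
p' = h/λ' = 6.6261e-34/5.7633e-11 = 1.1497e-23 kg·m/s

Momentum is a vector; the scattered photon's direction makes angle θ = 52° with the incident direction. The magnitude of the vector change Δp⃗ = p⃗₀ − p⃗' is found from the law of cosines:
|Δp⃗|² = p₀² + p'² − 2p₀p'cos θ
|Δp⃗|² = (1.1686e-23)² + (1.1497e-23)² − 2·1.1686e-23·1.1497e-23·cos(52°)
|Δp⃗| = 1.0164e-23 kg·m/s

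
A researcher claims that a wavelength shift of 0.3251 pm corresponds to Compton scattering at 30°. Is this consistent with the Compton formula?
Yes, consistent

Calculate the expected shift for θ = 30°:

Δλ_expected = λ_C(1 - cos(30°))
Δλ_expected = 2.4263 × (1 - cos(30°))
Δλ_expected = 2.4263 × 0.1340
Δλ_expected = 0.3251 pm

Given shift: 0.3251 pm
Expected shift: 0.3251 pm
Difference: 0.0000 pm

The values match. This is consistent with Compton scattering at the stated angle.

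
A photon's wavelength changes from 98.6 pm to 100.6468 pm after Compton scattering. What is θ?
81.00°

First find the wavelength shift:
Δλ = λ' - λ = 100.6468 - 98.6 = 2.0468 pm

Using Δλ = λ_C(1 - cos θ), with λ_C = h/(m_e·c) ≈ 2.42631024 pm:
cos θ = 1 - Δλ/λ_C
cos θ = 1 - 2.0468/2.42631024
cos θ = 0.156415

θ = arccos(0.156415)
θ = 81.00°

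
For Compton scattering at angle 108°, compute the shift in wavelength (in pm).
3.1761 pm

Using the Compton scattering formula:
Δλ = λ_C(1 - cos θ)

where λ_C = h/(m_e·c) ≈ 2.4263 pm is the Compton wavelength of an electron.

For θ = 108°:
cos(108°) = -0.3090
1 - cos(108°) = 1.3090

Δλ = 2.4263 × 1.3090
Δλ = 3.1761 pm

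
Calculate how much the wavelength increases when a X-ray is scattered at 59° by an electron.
1.1767 pm

Using the Compton scattering formula:
Δλ = λ_C(1 - cos θ)

where λ_C = h/(m_e·c) ≈ 2.4263 pm is the Compton wavelength of an electron.

For θ = 59°:
cos(59°) = 0.5150
1 - cos(59°) = 0.4850

Δλ = 2.4263 × 0.4850
Δλ = 1.1767 pm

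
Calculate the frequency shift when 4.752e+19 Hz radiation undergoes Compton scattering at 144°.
1.950e+19 Hz (decrease)

Convert frequency to wavelength (c = 299792458 m/s):
λ₀ = c/f₀ = 299792458/4.752e+19 = 6.3087638e-12 m = 6.3088 pm

Calculate Compton shift:
Δλ = λ_C(1 - cos(144°)) = 4.3892 pm

Final wavelength:
λ' = λ₀ + Δλ = 6.3088 + 4.3892 = 10.6980 pm

Final frequency:
f' = c/λ' = 299792458/1.0698000e-11 = 2.8023224e+19 Hz

Frequency shift (decrease):
Δf = f₀ - f' = 4.752e+19 - 2.8023224e+19 = 1.950e+19 Hz

(Intermediate values are shown rounded; full precision is carried through to the final answer.)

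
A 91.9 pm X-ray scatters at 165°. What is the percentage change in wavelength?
5.1904%

Calculate the Compton shift:
Δλ = λ_C(1 - cos(165°))
Δλ = 2.4263 × (1 - cos(165°))
Δλ = 2.4263 × 1.9659
Δλ = 4.7699 pm

Percentage change:
(Δλ/λ₀) × 100 = (4.7699/91.9) × 100
= 5.1904%

(Intermediate values are shown rounded; full precision is carried through to the final answer.)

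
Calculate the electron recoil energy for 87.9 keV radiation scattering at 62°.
7.3509 keV

By energy conservation: K_e = E_initial - E_final

First find the scattered photon energy:
Initial wavelength: λ = hc/E = 14.1051 pm
Compton shift: Δλ = λ_C(1 - cos(62°)) = 1.2872 pm
Final wavelength: λ' = 14.1051 + 1.2872 = 15.3924 pm
Final photon energy: E' = hc/λ' = 80.5491 keV

Electron kinetic energy:
K_e = E - E' = 87.9000 - 80.5491 = 7.3509 keV

(Intermediate values are shown rounded; full precision is carried through to the final answer.)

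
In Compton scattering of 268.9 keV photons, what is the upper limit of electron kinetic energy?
137.8857 keV

Maximum energy transfer occurs at θ = 180° (backscattering).

Initial photon: E₀ = 268.9 keV → λ₀ = 4.6108 pm

Maximum Compton shift (at 180°):
Δλ_max = 2λ_C = 2 × 2.4263 = 4.8526 pm

Final wavelength:
λ' = 4.6108 + 4.8526 = 9.4634 pm

Minimum photon energy (maximum energy to electron):
E'_min = hc/λ' = 131.0143 keV

Maximum electron kinetic energy:
K_max = E₀ - E'_min = 268.9000 - 131.0143 = 137.8857 keV

(Intermediate values are shown rounded; full precision is carried through to the final answer.)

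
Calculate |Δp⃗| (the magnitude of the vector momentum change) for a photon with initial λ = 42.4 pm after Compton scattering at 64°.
1.6310e-23 kg·m/s

Photon momentum magnitude is p = h/λ.

Initial momentum:
p₀ = h/λ = 6.6261e-34/4.2400e-11 = 1.5628e-23 kg·m/s

After scattering:
λ' = λ + Δλ = 42.4 + 1.3627 = 43.7627 pm
p' = h/λ' = 6.6261e-34/4.3763e-11 = 1.5141e-23 kg·m/s

Momentum is a vector; the scattered photon's direction makes angle θ = 64° with the incident direction. The magnitude of the vector change Δp⃗ = p⃗₀ − p⃗' is found from the law of cosines:
|Δp⃗|² = p₀² + p'² − 2p₀p'cos θ
|Δp⃗|² = (1.5628e-23)² + (1.5141e-23)² − 2·1.5628e-23·1.5141e-23·cos(64°)
|Δp⃗| = 1.6310e-23 kg·m/s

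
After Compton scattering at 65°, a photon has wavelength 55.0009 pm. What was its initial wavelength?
53.6000 pm

From λ' = λ + Δλ, we have λ = λ' - Δλ

First calculate the Compton shift:
Δλ = λ_C(1 - cos θ)
Δλ = 2.4263 × (1 - cos(65°))
Δλ = 2.4263 × 0.5774
Δλ = 1.4009 pm

Initial wavelength:
λ = λ' - Δλ
λ = 55.0009 - 1.4009
λ = 53.6000 pm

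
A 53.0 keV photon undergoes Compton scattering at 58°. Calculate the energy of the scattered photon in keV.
50.5361 keV

First convert energy to wavelength:
λ = hc/E, with hc ≈ 1239.842 keV·pm (i.e. 1239.842 eV·nm)

For E = 53.0 keV = 53000 eV:
λ = 1239.842 keV·pm / 53.0 keV
λ = 23.3932 pm

Calculate the Compton shift:
Δλ = λ_C(1 - cos(58°)) = 2.4263 × 0.4701
Δλ = 1.1406 pm

Final wavelength:
λ' = 23.3932 + 1.1406 = 24.5338 pm

Final energy:
E' = hc/λ' = 1239.842 / 24.5338 = 50.5361 keV

(Intermediate values are shown rounded; full precision is carried through to the final answer.)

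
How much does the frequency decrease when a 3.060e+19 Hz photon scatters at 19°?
4.074e+17 Hz (decrease)

Convert frequency to wavelength (c = 299792458 m/s):
λ₀ = c/f₀ = 299792458/3.060e+19 = 9.7971392e-12 m = 9.7971 pm

Calculate Compton shift:
Δλ = λ_C(1 - cos(19°)) = 0.1322 pm

Final wavelength:
λ' = λ₀ + Δλ = 9.7971 + 0.1322 = 9.9293 pm

Final frequency:
f' = c/λ' = 299792458/9.9293280e-12 = 3.0192623e+19 Hz

Frequency shift (decrease):
Δf = f₀ - f' = 3.060e+19 - 3.0192623e+19 = 4.074e+17 Hz

(Intermediate values are shown rounded; full precision is carried through to the final answer.)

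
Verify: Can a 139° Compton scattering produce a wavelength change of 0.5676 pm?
No, inconsistent

Calculate the expected shift for θ = 139°:

Δλ_expected = λ_C(1 - cos(139°))
Δλ_expected = 2.4263 × (1 - cos(139°))
Δλ_expected = 2.4263 × 1.7547
Δλ_expected = 4.2575 pm

Given shift: 0.5676 pm
Expected shift: 4.2575 pm
Difference: 3.6898 pm

The values do not match. The given shift corresponds to θ ≈ 40.0°, not 139°.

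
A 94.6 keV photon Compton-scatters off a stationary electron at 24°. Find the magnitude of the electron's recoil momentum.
2.0872e-23 kg·m/s

The electron is initially at rest, so by conservation of momentum:
p⃗_e = p⃗₀ − p⃗'  (incident photon momentum minus scattered photon momentum)

Photon momentum magnitudes (p = h/λ = E/c):
λ₀ = hc/E₀ = 13.1062 pm → p₀ = h/λ₀ = 5.0557e-23 kg·m/s
Δλ = λ_C(1 − cos 24°) = 0.2098 pm
λ' = 13.3159 pm → p' = h/λ' = 4.9761e-23 kg·m/s

The scattered photon makes angle θ = 24° with the incident direction, so by the law of cosines:
|p⃗_e|² = p₀² + p'² − 2p₀p'cos θ
|p⃗_e|² = (5.0557e-23)² + (4.9761e-23)² − 2·5.0557e-23·4.9761e-23·cos(24°)
|p⃗_e| = 2.0872e-23 kg·m/s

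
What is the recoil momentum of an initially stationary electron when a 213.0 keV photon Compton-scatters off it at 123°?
1.6230e-22 kg·m/s

The electron is initially at rest, so by conservation of momentum:
p⃗_e = p⃗₀ − p⃗'  (incident photon momentum minus scattered photon momentum)

Photon momentum magnitudes (p = h/λ = E/c):
λ₀ = hc/E₀ = 5.8209 pm → p₀ = h/λ₀ = 1.1383e-22 kg·m/s
Δλ = λ_C(1 − cos 123°) = 3.7478 pm
λ' = 9.5686 pm → p' = h/λ' = 6.9248e-23 kg·m/s

The scattered photon makes angle θ = 123° with the incident direction, so by the law of cosines:
|p⃗_e|² = p₀² + p'² − 2p₀p'cos θ
|p⃗_e|² = (1.1383e-22)² + (6.9248e-23)² − 2·1.1383e-22·6.9248e-23·cos(123°)
|p⃗_e| = 1.6230e-22 kg·m/s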